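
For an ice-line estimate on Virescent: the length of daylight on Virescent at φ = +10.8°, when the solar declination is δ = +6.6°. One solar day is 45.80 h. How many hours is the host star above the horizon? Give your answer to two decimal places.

cos H₀ = −tan φ · tan δ = −tan(+10.8°) × tan(+6.600°) = -0.0221, so H₀ = 1.5929 rad = 91.26°.
Daylight = 2H₀/(2π) × 45.80 h = (1.5929/π) × 45.80 = 23.22 h.

23.22 h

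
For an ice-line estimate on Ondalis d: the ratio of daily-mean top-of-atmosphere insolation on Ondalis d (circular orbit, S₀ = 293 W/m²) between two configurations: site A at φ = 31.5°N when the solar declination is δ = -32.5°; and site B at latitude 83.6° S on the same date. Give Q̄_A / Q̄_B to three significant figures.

— Configuration A (φ=+31.5°):
cos H₀ = −tan(+31.5°) tan(-32.500°) = 0.3904, H₀ = 1.1697 rad.
Bracket: H₀ sin φ sin δ + cos φ cos δ sin H₀ = 1.1697×0.52250×-0.53730 + 0.85264×0.84339×0.92065 = -0.328381 + 0.662047 = 0.333666.
Q̄ = (S₀/π) × [bracket] = (293/π) × 0.333666 = 31.119 W/m².
— Configuration B (φ=-83.6°):
cos H₀ = −tan(-83.6°) tan(-32.500°) = -5.6796 ≤ −1 ⇒ polar day, H₀ = π.
Bracket: H₀ sin φ sin δ + cos φ cos δ sin H₀ = 3.1416×-0.99377×-0.53730 + 0.11147×0.84339×0.00000 = 1.677466 + 0.000000 = 1.677466.
Q̄ = (S₀/π) × [bracket] = (293/π) × 1.677466 = 156.45 W/m².
Ratio Q̄_A / Q̄_B = 31.119 / 156.45 = 0.1989.

Q̄_A / Q̄_B ≈ 0.199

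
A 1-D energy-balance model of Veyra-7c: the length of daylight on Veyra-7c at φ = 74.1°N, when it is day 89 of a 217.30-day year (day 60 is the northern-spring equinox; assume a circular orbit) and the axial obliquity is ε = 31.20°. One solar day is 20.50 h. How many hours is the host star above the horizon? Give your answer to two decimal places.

20.50 h

Solar longitude: λ_s = 360° × (89 − 60)/217.30 = 48.044°.
sin δ = sin 31.20° × sin 48.044° = 0.38524, so δ = +22.658°.
Sunrise equation: cos H₀ = −tan φ · tan δ = -1.4655 ≤ −1, so the host star never sets (polar day) and H₀ = π.
Daylight = 2H₀/(2π) × 20.50 h = (3.1416/π) × 20.50 = 20.50 h.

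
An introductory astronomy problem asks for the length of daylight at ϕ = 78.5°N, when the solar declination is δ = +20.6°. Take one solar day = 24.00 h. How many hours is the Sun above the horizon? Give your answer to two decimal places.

Sunrise equation: cos h₀ = −tan ϕ · tan δ = -1.8475 ≤ −1, so the Sun never sets (polar day) and h₀ = π.
Daylight = 2h₀/(2π) × 24.00 h = (3.1416/π) × 24.00 = 24.00 h.

24.00 h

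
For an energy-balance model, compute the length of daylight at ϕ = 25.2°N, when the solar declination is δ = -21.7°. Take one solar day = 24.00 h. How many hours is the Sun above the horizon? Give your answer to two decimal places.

10.56 h

cos h₀ = −tan ϕ · tan δ = −tan(+25.2°) × tan(-21.700°) = 0.1873, so h₀ = 1.3824 rad = 79.21°.
Daylight = 2h₀/(2π) × 24.00 h = (1.3824/π) × 24.00 = 10.56 h.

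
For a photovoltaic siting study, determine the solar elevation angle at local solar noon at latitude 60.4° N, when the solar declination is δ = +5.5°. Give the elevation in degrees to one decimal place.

At local noon the hour angle is zero, so the zenith angle equals |φ − δ| = |+60.4° − (+5.500°)| = 54.900°.
Elevation = 90° − 54.900° = 35.1°.

35.1°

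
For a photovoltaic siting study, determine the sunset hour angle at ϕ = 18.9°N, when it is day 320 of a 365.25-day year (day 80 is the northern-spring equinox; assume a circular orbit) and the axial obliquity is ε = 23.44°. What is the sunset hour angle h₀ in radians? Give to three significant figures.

Solar longitude: L_s = 360° × (320 − 80)/365.25 = 236.550°.
sin δ = sin 23.44° × sin 236.550° = -0.33190, so δ = -19.384°.
cos h₀ = −tan ϕ · tan δ = −tan(+18.9°) × tan(-19.384°) = 0.1205, so h₀ = 1.4500 rad = 83.08°.

h₀ = 1.45 rad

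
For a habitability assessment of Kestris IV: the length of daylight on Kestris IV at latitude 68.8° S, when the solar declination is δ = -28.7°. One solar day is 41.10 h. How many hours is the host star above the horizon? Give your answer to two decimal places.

Sunrise equation: cos H₀ = −tan φ · tan δ = -1.4115 ≤ −1, so the host star never sets (polar day) and H₀ = π.
Daylight = 2H₀/(2π) × 41.10 h = (3.1416/π) × 41.10 = 41.10 h.

41.10 h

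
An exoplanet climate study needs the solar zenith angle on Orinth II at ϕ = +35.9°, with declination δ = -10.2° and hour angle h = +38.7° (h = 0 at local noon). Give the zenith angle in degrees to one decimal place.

θ_z = 58.8°

cos θ_z = sin ϕ sin δ + cos ϕ cos δ cos h = -0.103838 + 0.622190 = 0.518352.
θ_z = arccos(0.518352) = 58.8°.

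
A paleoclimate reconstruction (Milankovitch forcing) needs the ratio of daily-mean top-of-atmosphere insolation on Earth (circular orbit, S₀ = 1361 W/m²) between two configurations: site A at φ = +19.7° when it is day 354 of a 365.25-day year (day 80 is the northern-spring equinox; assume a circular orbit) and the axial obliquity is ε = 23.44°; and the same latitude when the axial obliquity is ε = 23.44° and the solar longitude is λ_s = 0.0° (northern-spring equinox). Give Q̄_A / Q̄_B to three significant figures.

Q̄_A / Q̄_B ≈ 0.705

— Configuration A (φ=+19.7°):
Solar longitude: λ_s = 360° × (354 − 80)/365.25 = 270.062°.
sin δ = sin 23.44° × sin 270.062° = -0.39779, so δ = -23.440°.
cos H₀ = −tan(+19.7°) tan(-23.440°) = 0.1552, H₀ = 1.4149 rad.
Bracket: H₀ sin φ sin δ + cos φ cos δ sin H₀ = 1.4149×0.33710×-0.39779 + 0.94147×0.91748×0.98788 = -0.189731 + 0.853311 = 0.663580.
Q̄ = (S₀/π) × [bracket] = (1361/π) × 0.663580 = 287.48 W/m².
— Configuration B (φ=+19.7°):
Solar declination: sin δ = sin ε · sin λ_s = sin 23.44° × sin 0.0° = 0.00000, so δ = +0.000°.
cos H₀ = −tan(+19.7°) tan(+0.000°) = -0.0000, H₀ = 1.5708 rad.
Bracket: H₀ sin φ sin δ + cos φ cos δ sin H₀ = 1.5708×0.33710×0.00000 + 0.94147×1.00000×1.00000 = 0.000000 + 0.941470 = 0.941470.
Q̄ = (S₀/π) × [bracket] = (1361/π) × 0.941470 = 407.86 W/m².
Ratio Q̄_A / Q̄_B = 287.48 / 407.86 = 0.7048.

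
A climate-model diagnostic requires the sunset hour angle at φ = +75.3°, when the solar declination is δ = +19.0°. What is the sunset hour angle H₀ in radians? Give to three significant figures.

H₀ = 3.14 rad

Sunrise equation: cos H₀ = −tan φ · tan δ = -1.3125 ≤ −1, so the Sun never sets (polar day) and H₀ = π.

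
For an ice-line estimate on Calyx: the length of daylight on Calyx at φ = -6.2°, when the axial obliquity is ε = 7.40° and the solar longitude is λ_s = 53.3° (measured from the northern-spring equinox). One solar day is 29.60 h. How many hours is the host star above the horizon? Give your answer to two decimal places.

Solar declination: sin δ = sin ε · sin λ_s = sin 7.40° × sin 53.3° = 0.10327, so δ = +5.927°.
cos H₀ = −tan φ · tan δ = −tan(-6.2°) × tan(+5.927°) = 0.0113, so H₀ = 1.5595 rad = 89.35°.
Daylight = 2H₀/(2π) × 29.60 h = (1.5595/π) × 29.60 = 14.69 h.

14.69 h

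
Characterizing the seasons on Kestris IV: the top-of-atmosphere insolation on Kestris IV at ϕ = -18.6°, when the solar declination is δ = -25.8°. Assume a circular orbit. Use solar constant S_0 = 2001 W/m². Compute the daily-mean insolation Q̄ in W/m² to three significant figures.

cos h₀ = −tan(-18.6°) tan(-25.800°) = -0.1627, h₀ = 1.7342 rad.
Bracket: h₀ sin ϕ sin δ + cos ϕ cos δ sin h₀ = 1.7342×-0.31896×-0.43523 + 0.94777×0.90032×0.98668 = 0.240743 + 0.841930 = 1.082673.
Q̄ = (S_0/π) × [bracket] = (2001/π) × 1.082673 = 689.6 W/m².

Q̄ ≈ 690 W/m²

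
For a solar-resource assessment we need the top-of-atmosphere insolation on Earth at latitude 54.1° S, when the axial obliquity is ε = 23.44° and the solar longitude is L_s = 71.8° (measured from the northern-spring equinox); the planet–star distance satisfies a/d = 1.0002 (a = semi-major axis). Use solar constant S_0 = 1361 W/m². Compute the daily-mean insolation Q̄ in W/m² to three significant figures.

Solar declination: sin δ = sin ε · sin L_s = sin 23.44° × sin 71.8° = 0.37789, so δ = +22.203°.
cos h₀ = −tan(-54.1°) tan(+22.203°) = 0.5638, h₀ = 0.9718 rad.
Bracket: h₀ sin ϕ sin δ + cos ϕ cos δ sin h₀ = 0.9718×-0.81004×0.37789 + 0.58637×0.92585×0.82588 = -0.297474 + 0.448363 = 0.150889.
Inverse-square distance factor (a/d)² = 1.0002² = 1.000400.
Q̄ = (S_0/π) × 1.000400 × [bracket] = (1361/π) × 1.000400 × 0.150889 = 65.39 W/m².

Q̄ ≈ 65.4 W/m²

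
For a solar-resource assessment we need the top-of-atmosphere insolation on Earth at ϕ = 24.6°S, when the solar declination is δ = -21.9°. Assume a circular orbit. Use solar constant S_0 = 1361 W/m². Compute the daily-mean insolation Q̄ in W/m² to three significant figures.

cos h₀ = −tan(-24.6°) tan(-21.900°) = -0.1840, h₀ = 1.7559 rad.
Bracket: h₀ sin ϕ sin δ + cos ϕ cos δ sin h₀ = 1.7559×-0.41628×-0.37299 + 0.90924×0.92784×0.98292 = 0.272636 + 0.829220 = 1.101856.
Q̄ = (S_0/π) × [bracket] = (1361/π) × 1.101856 = 477.3 W/m².

Q̄ ≈ 477 W/m²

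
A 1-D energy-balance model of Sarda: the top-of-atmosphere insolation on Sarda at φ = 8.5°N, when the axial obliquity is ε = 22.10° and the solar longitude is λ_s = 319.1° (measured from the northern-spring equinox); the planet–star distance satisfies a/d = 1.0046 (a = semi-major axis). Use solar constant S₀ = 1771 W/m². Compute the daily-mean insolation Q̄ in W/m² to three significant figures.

Q̄ ≈ 513 W/m²

Solar declination: sin δ = sin ε · sin λ_s = sin 22.10° × sin 319.1° = -0.24633, so δ = -14.260°.
cos H₀ = −tan(+8.5°) tan(-14.260°) = 0.0380, H₀ = 1.5328 rad.
Bracket: H₀ sin φ sin δ + cos φ cos δ sin H₀ = 1.5328×0.14781×-0.24633 + 0.98902×0.96919×0.99928 = -0.055809 + 0.957858 = 0.902049.
Inverse-square distance factor (a/d)² = 1.0046² = 1.009221.
Q̄ = (S₀/π) × 1.009221 × [bracket] = (1771/π) × 1.009221 × 0.902049 = 513.2 W/m².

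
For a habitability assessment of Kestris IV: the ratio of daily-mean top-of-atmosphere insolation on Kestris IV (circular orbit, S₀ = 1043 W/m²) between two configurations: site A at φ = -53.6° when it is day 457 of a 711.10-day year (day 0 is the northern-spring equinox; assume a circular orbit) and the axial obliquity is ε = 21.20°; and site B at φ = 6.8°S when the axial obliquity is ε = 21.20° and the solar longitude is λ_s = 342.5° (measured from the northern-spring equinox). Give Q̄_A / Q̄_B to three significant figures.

— Configuration A (φ=-53.6°):
Solar longitude: λ_s = 360° × (457 − 0)/711.10 = 231.360°.
sin δ = sin 21.20° × sin 231.360° = -0.28246, so δ = -16.407°.
cos H₀ = −tan(-53.6°) tan(-16.407°) = -0.3994, H₀ = 1.9816 rad.
Bracket: H₀ sin φ sin δ + cos φ cos δ sin H₀ = 1.9816×-0.80489×-0.28246 + 0.59342×0.95928×0.91679 = 0.450515 + 0.521888 = 0.972403.
Q̄ = (S₀/π) × [bracket] = (1043/π) × 0.972403 = 322.84 W/m².
— Configuration B (φ=-6.8°):
Solar declination: sin δ = sin ε · sin λ_s = sin 21.20° × sin 342.5° = -0.10874, so δ = -6.243°.
cos H₀ = −tan(-6.8°) tan(-6.243°) = -0.0130, H₀ = 1.5838 rad.
Bracket: H₀ sin φ sin δ + cos φ cos δ sin H₀ = 1.5838×-0.11840×-0.10874 + 0.99297×0.99407×0.99991 = 0.020391 + 0.986993 = 1.007384.
Q̄ = (S₀/π) × [bracket] = (1043/π) × 1.007384 = 334.45 W/m².
Ratio Q̄_A / Q̄_B = 322.84 / 334.45 = 0.9653.

Q̄_A / Q̄_B ≈ 0.965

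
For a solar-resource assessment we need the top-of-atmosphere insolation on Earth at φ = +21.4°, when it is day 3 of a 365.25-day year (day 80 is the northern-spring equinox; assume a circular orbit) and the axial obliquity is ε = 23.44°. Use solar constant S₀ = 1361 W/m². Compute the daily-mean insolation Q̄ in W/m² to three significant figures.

Solar longitude: λ_s = 360° × (3 − 80)/365.25 = -75.893°, i.e. -75.893° + 360° = 284.107°.
sin δ = sin 23.44° × sin 284.107° = -0.38579, so δ = -22.693°.
cos H₀ = −tan(+21.4°) tan(-22.693°) = 0.1639, H₀ = 1.4062 rad.
Bracket: H₀ sin φ sin δ + cos φ cos δ sin H₀ = 1.4062×0.36488×-0.38579 + 0.93106×0.92259×0.98648 = -0.197947 + 0.847373 = 0.649426.
Q̄ = (S₀/π) × [bracket] = (1361/π) × 0.649426 = 281.3 W/m².

Q̄ ≈ 281 W/m²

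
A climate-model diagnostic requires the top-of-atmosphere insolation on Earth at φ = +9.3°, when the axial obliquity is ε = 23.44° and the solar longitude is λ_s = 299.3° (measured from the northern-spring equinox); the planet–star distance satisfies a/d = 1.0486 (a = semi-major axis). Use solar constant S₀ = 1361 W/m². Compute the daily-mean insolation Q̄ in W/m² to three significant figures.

Q̄ ≈ 400 W/m²

Solar declination: sin δ = sin ε · sin λ_s = sin 23.44° × sin 299.3° = -0.34690, so δ = -20.298°.
cos H₀ = −tan(+9.3°) tan(-20.298°) = 0.0606, H₀ = 1.5102 rad.
Bracket: H₀ sin φ sin δ + cos φ cos δ sin H₀ = 1.5102×0.16160×-0.34690 + 0.98686×0.93790×0.99816 = -0.084660 + 0.923873 = 0.839213.
Inverse-square distance factor (a/d)² = 1.0486² = 1.099562.
Q̄ = (S₀/π) × 1.099562 × [bracket] = (1361/π) × 1.099562 × 0.839213 = 399.8 W/m².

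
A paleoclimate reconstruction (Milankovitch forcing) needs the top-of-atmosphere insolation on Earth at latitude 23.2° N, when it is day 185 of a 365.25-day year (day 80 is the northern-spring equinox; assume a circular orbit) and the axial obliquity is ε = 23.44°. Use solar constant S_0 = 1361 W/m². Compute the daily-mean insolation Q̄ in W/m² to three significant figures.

Q̄ ≈ 477 W/m²

Solar longitude: L_s = 360° × (185 − 80)/365.25 = 103.491°.
sin δ = sin 23.44° × sin 103.491° = 0.38681, so δ = +22.756°.
cos h₀ = −tan(+23.2°) tan(+22.756°) = -0.1798, h₀ = 1.7516 rad.
Bracket: h₀ sin ϕ sin δ + cos ϕ cos δ sin h₀ = 1.7516×0.39394×0.38681 + 0.91914×0.92216×0.98371 = 0.266909 + 0.833787 = 1.100696.
Q̄ = (S_0/π) × [bracket] = (1361/π) × 1.100696 = 476.8 W/m².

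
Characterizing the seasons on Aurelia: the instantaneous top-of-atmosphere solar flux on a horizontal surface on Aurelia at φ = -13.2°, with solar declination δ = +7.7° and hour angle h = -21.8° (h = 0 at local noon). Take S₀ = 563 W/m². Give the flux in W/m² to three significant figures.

cos θ_z = sin φ sin δ + cos φ cos δ cos h = -0.030596 + 0.895803 = 0.865207.
Flux = S₀ · cos θ_z = 563 × 0.865207 = 487.1 W/m².

487 W/m²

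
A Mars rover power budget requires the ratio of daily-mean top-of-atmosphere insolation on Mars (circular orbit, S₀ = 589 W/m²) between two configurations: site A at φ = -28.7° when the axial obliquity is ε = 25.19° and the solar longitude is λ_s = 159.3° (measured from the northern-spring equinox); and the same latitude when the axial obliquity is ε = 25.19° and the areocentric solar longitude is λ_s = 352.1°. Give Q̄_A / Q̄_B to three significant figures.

Q̄_A / Q̄_B ≈ 0.822

— Configuration A (φ=-28.7°):
Solar declination: sin δ = sin ε · sin λ_s = sin 25.19° × sin 159.3° = 0.15045, so δ = +8.653°.
cos H₀ = −tan(-28.7°) tan(+8.653°) = 0.0833, H₀ = 1.4874 rad.
Bracket: H₀ sin φ sin δ + cos φ cos δ sin H₀ = 1.4874×-0.48022×0.15045 + 0.87715×0.98862×0.99652 = -0.107463 + 0.864150 = 0.756687.
Q̄ = (S₀/π) × [bracket] = (589/π) × 0.756687 = 141.87 W/m².
— Configuration B (φ=-28.7°):
sin δ = sin 25.19° × sin 352.1° = -0.05850, so δ = -3.354°.
cos H₀ = −tan(-28.7°) tan(-3.354°) = -0.0321, H₀ = 1.6029 rad.
Bracket: H₀ sin φ sin δ + cos φ cos δ sin H₀ = 1.6029×-0.48022×-0.05850 + 0.87715×0.99829×0.99949 = 0.045030 + 0.875203 = 0.920233.
Q̄ = (S₀/π) × [bracket] = (589/π) × 0.920233 = 172.53 W/m².
Ratio Q̄_A / Q̄_B = 141.87 / 172.53 = 0.8223.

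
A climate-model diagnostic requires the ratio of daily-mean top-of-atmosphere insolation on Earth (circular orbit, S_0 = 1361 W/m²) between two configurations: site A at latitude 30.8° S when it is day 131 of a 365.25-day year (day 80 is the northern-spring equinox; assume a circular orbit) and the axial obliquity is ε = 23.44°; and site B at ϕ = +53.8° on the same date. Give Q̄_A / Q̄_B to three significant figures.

Q̄_A / Q̄_B ≈ 0.584

— Configuration A (ϕ=-30.8°):
Solar longitude: L_s = 360° × (131 − 80)/365.25 = 50.267°.
sin δ = sin 23.44° × sin 50.267° = 0.30591, so δ = +17.813°.
cos h₀ = −tan(-30.8°) tan(+17.813°) = 0.1915, h₀ = 1.3781 rad.
Bracket: h₀ sin ϕ sin δ + cos ϕ cos δ sin h₀ = 1.3781×-0.51204×0.30591 + 0.85896×0.95206×0.98148 = -0.215863 + 0.802636 = 0.586773.
Q̄ = (S_0/π) × [bracket] = (1361/π) × 0.586773 = 254.20 W/m².
— Configuration B (ϕ=+53.8°):
cos h₀ = −tan(+53.8°) tan(+17.813°) = -0.4390, h₀ = 2.0253 rad.
Bracket: h₀ sin ϕ sin δ + cos ϕ cos δ sin h₀ = 2.0253×0.80696×0.30591 + 0.59061×0.95206×0.89848 = 0.499960 + 0.505212 = 1.005172.
Q̄ = (S_0/π) × [bracket] = (1361/π) × 1.005172 = 435.46 W/m².
Ratio Q̄_A / Q̄_B = 254.20 / 435.46 = 0.5838.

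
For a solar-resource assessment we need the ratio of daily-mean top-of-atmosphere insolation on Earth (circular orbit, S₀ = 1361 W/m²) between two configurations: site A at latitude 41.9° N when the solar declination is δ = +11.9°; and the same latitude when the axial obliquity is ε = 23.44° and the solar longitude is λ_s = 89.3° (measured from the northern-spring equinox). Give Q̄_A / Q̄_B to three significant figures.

Q̄_A / Q̄_B ≈ 0.831

— Configuration A (φ=+41.9°):
cos H₀ = −tan(+41.9°) tan(+11.900°) = -0.1891, H₀ = 1.7610 rad.
Bracket: H₀ sin φ sin δ + cos φ cos δ sin H₀ = 1.7610×0.66783×0.20620 + 0.74431×0.97851×0.98196 = 0.242501 + 0.715176 = 0.957677.
Q̄ = (S₀/π) × [bracket] = (1361/π) × 0.957677 = 414.88 W/m².
— Configuration B (φ=+41.9°):
Solar declination: sin δ = sin ε · sin λ_s = sin 23.44° × sin 89.3° = 0.39776, so δ = +23.438°.
cos H₀ = −tan(+41.9°) tan(+23.438°) = -0.3890, H₀ = 1.9703 rad.
Bracket: H₀ sin φ sin δ + cos φ cos δ sin H₀ = 1.9703×0.66783×0.39776 + 0.74431×0.91749×0.92124 = 0.523383 + 0.629112 = 1.152495.
Q̄ = (S₀/π) × [bracket] = (1361/π) × 1.152495 = 499.28 W/m².
Ratio Q̄_A / Q̄_B = 414.88 / 499.28 = 0.8310.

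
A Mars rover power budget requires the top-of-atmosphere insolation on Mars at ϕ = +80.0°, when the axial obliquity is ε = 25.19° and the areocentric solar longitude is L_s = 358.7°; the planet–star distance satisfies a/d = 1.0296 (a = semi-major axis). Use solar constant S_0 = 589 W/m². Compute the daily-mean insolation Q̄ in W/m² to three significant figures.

Q̄ ≈ 31.6 W/m²

sin δ = sin 25.19° × sin 358.7° = -0.00966, so δ = -0.553°.
cos h₀ = −tan(+80.0°) tan(-0.553°) = 0.0548, h₀ = 1.5160 rad.
Bracket: h₀ sin ϕ sin δ + cos ϕ cos δ sin h₀ = 1.5160×0.98481×-0.00966 + 0.17365×0.99995×0.99850 = -0.014422 + 0.173381 = 0.158959.
Inverse-square distance factor (a/d)² = 1.0296² = 1.060076.
Q̄ = (S_0/π) × 1.060076 × [bracket] = (589/π) × 1.060076 × 0.158959 = 31.59 W/m².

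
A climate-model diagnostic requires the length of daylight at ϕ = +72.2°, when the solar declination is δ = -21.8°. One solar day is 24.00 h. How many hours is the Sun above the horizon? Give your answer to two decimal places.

0.00 h

cos h₀ = −tan ϕ · tan δ = 1.2458 ≥ 1, so the Sun never rises (polar night) and h₀ = 0.
Daylight = 2h₀/(2π) × 24.00 h = (0.0000/π) × 24.00 = 0.00 h.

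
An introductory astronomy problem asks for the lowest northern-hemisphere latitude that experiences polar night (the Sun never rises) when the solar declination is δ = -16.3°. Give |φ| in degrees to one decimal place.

Polar night requires cos H₀ = −tan φ tan δ ≥ 1, i.e. tan φ tan δ ≤ −1.
The boundary is |tan φ| · |tan δ| = 1, so |φ| = 90° − |δ| = 90° − 16.3° = 73.7° in the northern hemisphere.

|φ| = 73.7°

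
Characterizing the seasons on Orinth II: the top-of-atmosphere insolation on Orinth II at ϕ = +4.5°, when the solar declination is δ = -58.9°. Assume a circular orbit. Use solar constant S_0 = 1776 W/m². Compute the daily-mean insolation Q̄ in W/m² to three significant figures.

Q̄ ≈ 234 W/m²

cos h₀ = −tan(+4.5°) tan(-58.900°) = 0.1305, h₀ = 1.4400 rad.
Bracket: h₀ sin ϕ sin δ + cos ϕ cos δ sin h₀ = 1.4400×0.07846×-0.85627 + 0.99692×0.51653×0.99145 = -0.096743 + 0.510536 = 0.413793.
Q̄ = (S_0/π) × [bracket] = (1776/π) × 0.413793 = 233.9 W/m².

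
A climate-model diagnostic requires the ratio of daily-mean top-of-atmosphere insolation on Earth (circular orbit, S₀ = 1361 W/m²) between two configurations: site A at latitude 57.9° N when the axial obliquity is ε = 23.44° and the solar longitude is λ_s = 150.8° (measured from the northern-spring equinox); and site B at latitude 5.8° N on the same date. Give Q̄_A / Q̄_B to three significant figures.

— Configuration A (φ=+57.9°):
Solar declination: sin δ = sin ε · sin λ_s = sin 23.44° × sin 150.8° = 0.19406, so δ = +11.190°.
cos H₀ = −tan(+57.9°) tan(+11.190°) = -0.3154, H₀ = 1.8916 rad.
Bracket: H₀ sin φ sin δ + cos φ cos δ sin H₀ = 1.8916×0.84712×0.19406 + 0.53140×0.98099×0.94897 = 0.310964 + 0.494696 = 0.805660.
Q̄ = (S₀/π) × [bracket] = (1361/π) × 0.805660 = 349.03 W/m².
— Configuration B (φ=+5.8°):
cos H₀ = −tan(+5.8°) tan(+11.190°) = -0.0201, H₀ = 1.5909 rad.
Bracket: H₀ sin φ sin δ + cos φ cos δ sin H₀ = 1.5909×0.10106×0.19406 + 0.99488×0.98099×0.99980 = 0.031200 + 0.975772 = 1.006972.
Q̄ = (S₀/π) × [bracket] = (1361/π) × 1.006972 = 436.24 W/m².
Ratio Q̄_A / Q̄_B = 349.03 / 436.24 = 0.8001.

Q̄_A / Q̄_B ≈ 0.800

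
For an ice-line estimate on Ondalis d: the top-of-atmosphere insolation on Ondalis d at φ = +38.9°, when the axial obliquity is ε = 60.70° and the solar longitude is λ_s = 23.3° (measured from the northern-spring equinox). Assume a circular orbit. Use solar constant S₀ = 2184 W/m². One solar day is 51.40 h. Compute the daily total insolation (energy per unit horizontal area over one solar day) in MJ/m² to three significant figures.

Solar declination: sin δ = sin ε · sin λ_s = sin 60.70° × sin 23.3° = 0.34494, so δ = +20.178°.
cos H₀ = −tan(+38.9°) tan(+20.178°) = -0.2965, H₀ = 1.8719 rad.
Bracket: H₀ sin φ sin δ + cos φ cos δ sin H₀ = 1.8719×0.62796×0.34494 + 0.77824×0.93862×0.95502 = 0.405469 + 0.697615 = 1.103084.
Q̄ = (S₀/π) × [bracket] = (2184/π) × 1.103084 = 766.85 W/m².
Daily total = Q̄ × 51.40 h × 3600 s/h = 766.85 × 51.40 × 3600 / 10⁶ = 141.9 MJ/m².

142 MJ/m²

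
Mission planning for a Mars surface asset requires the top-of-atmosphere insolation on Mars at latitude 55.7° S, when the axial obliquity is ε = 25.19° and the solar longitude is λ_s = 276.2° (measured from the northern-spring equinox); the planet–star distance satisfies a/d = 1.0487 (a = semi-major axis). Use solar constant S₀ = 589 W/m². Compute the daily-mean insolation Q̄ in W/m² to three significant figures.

Q̄ ≈ 244 W/m²

Solar declination: sin δ = sin ε · sin λ_s = sin 25.19° × sin 276.2° = -0.42313, so δ = -25.032°.
cos H₀ = −tan(-55.7°) tan(-25.032°) = -0.6846, H₀ = 2.3248 rad.
Bracket: H₀ sin φ sin δ + cos φ cos δ sin H₀ = 2.3248×-0.82610×-0.42313 + 0.56353×0.90607×0.72893 = 0.812628 + 0.372190 = 1.184818.
Inverse-square distance factor (a/d)² = 1.0487² = 1.099772.
Q̄ = (S₀/π) × 1.099772 × [bracket] = (589/π) × 1.099772 × 1.184818 = 244.3 W/m².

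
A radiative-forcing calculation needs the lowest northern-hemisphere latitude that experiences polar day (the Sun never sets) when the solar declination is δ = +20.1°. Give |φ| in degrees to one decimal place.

Polar day requires cos H₀ = −tan φ tan δ ≤ −1, i.e. tan φ tan δ ≥ 1.
The boundary is |tan φ| · |tan δ| = 1, so |φ| = 90° − |δ| = 90° − 20.1° = 69.9° in the northern hemisphere.

|φ| = 69.9°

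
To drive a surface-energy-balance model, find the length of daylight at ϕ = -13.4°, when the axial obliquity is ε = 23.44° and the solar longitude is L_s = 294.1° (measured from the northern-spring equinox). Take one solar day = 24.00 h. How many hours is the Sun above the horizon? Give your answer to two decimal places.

12.71 h

Solar declination: sin δ = sin ε · sin L_s = sin 23.44° × sin 294.1° = -0.36311, so δ = -21.292°.
cos h₀ = −tan ϕ · tan δ = −tan(-13.4°) × tan(-21.292°) = -0.0928, so h₀ = 1.6638 rad = 95.33°.
Daylight = 2h₀/(2π) × 24.00 h = (1.6638/π) × 24.00 = 12.71 h.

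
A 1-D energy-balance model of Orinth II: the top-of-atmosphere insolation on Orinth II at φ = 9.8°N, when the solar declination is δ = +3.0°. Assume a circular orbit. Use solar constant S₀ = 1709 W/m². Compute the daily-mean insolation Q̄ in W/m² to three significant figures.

Q̄ ≈ 543 W/m²

cos H₀ = −tan(+9.8°) tan(+3.000°) = -0.0091, H₀ = 1.5798 rad.
Bracket: H₀ sin φ sin δ + cos φ cos δ sin H₀ = 1.5798×0.17021×0.05234 + 0.98541×0.99863×0.99996 = 0.014074 + 0.984021 = 0.998095.
Q̄ = (S₀/π) × [bracket] = (1709/π) × 0.998095 = 543.0 W/m².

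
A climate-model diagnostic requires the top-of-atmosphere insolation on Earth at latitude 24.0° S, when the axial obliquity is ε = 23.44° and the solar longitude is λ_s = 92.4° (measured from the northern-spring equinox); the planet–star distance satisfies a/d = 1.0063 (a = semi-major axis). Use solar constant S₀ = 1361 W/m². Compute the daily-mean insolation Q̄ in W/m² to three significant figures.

Q̄ ≈ 263 W/m²

Solar declination: sin δ = sin ε · sin λ_s = sin 23.44° × sin 92.4° = 0.39744, so δ = +23.418°.
cos H₀ = −tan(-24.0°) tan(+23.418°) = 0.1928, H₀ = 1.3767 rad.
Bracket: H₀ sin φ sin δ + cos φ cos δ sin H₀ = 1.3767×-0.40674×0.39744 + 0.91355×0.91763×0.98123 = -0.222550 + 0.822566 = 0.600016.
Inverse-square distance factor (a/d)² = 1.0063² = 1.012640.
Q̄ = (S₀/π) × 1.012640 × [bracket] = (1361/π) × 1.012640 × 0.600016 = 263.2 W/m².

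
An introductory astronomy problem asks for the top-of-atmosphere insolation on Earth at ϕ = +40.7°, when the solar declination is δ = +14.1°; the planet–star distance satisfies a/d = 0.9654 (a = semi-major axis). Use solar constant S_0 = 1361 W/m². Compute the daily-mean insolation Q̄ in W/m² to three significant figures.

cos h₀ = −tan(+40.7°) tan(+14.100°) = -0.2161, h₀ = 1.7886 rad.
Bracket: h₀ sin ϕ sin δ + cos ϕ cos δ sin h₀ = 1.7886×0.65210×0.24362 + 0.75813×0.96987×0.97638 = 0.284145 + 0.717920 = 1.002065.
Inverse-square distance factor (a/d)² = 0.9654² = 0.931997.
Q̄ = (S_0/π) × 0.931997 × [bracket] = (1361/π) × 0.931997 × 1.002065 = 404.6 W/m².

Q̄ ≈ 405 W/m²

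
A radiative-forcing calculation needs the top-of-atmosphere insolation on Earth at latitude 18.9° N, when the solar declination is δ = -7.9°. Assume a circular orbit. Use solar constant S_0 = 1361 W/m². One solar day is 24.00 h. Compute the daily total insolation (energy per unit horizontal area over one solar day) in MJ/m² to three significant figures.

32.5 MJ/m²

cos h₀ = −tan(+18.9°) tan(-7.900°) = 0.0475, h₀ = 1.5233 rad.
Bracket: h₀ sin ϕ sin δ + cos ϕ cos δ sin h₀ = 1.5233×0.32392×-0.13744 + 0.94609×0.99051×0.99887 = -0.067817 + 0.936053 = 0.868236.
Q̄ = (S_0/π) × [bracket] = (1361/π) × 0.868236 = 376.14 W/m².
Daily total = Q̄ × 24.00 h × 3600 s/h = 376.14 × 24.00 × 3600 / 10⁶ = 32.50 MJ/m².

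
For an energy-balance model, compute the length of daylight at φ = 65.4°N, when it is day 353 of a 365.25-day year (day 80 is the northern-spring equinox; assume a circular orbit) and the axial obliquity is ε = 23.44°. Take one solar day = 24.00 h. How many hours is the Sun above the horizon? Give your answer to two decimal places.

2.50 h

Solar longitude: λ_s = 360° × (353 − 80)/365.25 = 269.076°.
sin δ = sin 23.44° × sin 269.076° = -0.39774, so δ = -23.437°.
cos H₀ = −tan φ · tan δ = −tan(+65.4°) × tan(-23.437°) = 0.9468, so H₀ = 0.3275 rad = 18.76°.
Daylight = 2H₀/(2π) × 24.00 h = (0.3275/π) × 24.00 = 2.50 h.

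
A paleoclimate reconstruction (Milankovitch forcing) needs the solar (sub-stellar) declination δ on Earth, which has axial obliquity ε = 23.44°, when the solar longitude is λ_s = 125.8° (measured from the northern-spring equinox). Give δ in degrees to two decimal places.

sin δ = sin ε · sin λ_s = sin 23.44° × sin 125.8° = 0.322632.
δ = arcsin(0.322632) = +18.82°.

δ = +18.82°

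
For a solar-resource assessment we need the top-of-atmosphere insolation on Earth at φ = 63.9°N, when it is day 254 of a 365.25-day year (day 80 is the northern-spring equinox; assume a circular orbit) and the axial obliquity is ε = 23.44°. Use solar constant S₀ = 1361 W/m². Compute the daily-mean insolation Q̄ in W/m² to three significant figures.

Q̄ ≈ 228 W/m²

Solar longitude: λ_s = 360° × (254 − 80)/365.25 = 171.499°.
sin δ = sin 23.44° × sin 171.499° = 0.05880, so δ = +3.371°.
cos H₀ = −tan(+63.9°) tan(+3.371°) = -0.1202, H₀ = 1.6913 rad.
Bracket: H₀ sin φ sin δ + cos φ cos δ sin H₀ = 1.6913×0.89803×0.05880 + 0.43994×0.99827×0.99274 = 0.089308 + 0.435990 = 0.525298.
Q̄ = (S₀/π) × [bracket] = (1361/π) × 0.525298 = 227.6 W/m².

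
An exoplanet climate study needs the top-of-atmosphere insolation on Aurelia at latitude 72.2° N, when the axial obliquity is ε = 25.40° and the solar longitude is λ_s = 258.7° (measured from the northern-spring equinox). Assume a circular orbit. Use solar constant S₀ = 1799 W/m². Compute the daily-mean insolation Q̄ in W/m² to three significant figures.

Q̄ ≈ 0.00 W/m²

Solar declination: sin δ = sin ε · sin λ_s = sin 25.40° × sin 258.7° = -0.42062, so δ = -24.874°.
cos H₀ = −tan(+72.2°) tan(-24.874°) = 1.4440 ≥ 1 ⇒ polar night, H₀ = 0 and Q̄ = 0.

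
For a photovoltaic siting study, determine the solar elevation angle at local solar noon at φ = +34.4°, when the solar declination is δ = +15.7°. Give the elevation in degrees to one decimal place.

At local noon the hour angle is zero, so the zenith angle equals |φ − δ| = |+34.4° − (+15.700°)| = 18.700°.
Elevation = 90° − 18.700° = 71.3°.

71.3°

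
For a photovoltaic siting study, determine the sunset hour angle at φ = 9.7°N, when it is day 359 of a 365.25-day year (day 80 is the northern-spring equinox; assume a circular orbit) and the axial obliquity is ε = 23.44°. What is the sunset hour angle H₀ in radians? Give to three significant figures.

H₀ = 1.50 rad

Solar longitude: λ_s = 360° × (359 − 80)/365.25 = 274.990°.
sin δ = sin 23.44° × sin 274.990° = -0.39628, so δ = -23.346°.
cos H₀ = −tan φ · tan δ = −tan(+9.7°) × tan(-23.346°) = 0.0738, so H₀ = 1.4970 rad = 85.77°.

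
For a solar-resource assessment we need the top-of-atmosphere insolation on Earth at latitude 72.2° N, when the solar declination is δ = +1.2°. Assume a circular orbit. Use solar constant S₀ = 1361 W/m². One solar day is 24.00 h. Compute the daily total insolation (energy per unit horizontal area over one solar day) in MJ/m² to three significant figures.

12.6 MJ/m²

cos H₀ = −tan(+72.2°) tan(+1.200°) = -0.0652, H₀ = 1.6361 rad.
Bracket: H₀ sin φ sin δ + cos φ cos δ sin H₀ = 1.6361×0.95213×0.02094 + 0.30570×0.99978×0.99787 = 0.032620 + 0.304982 = 0.337602.
Q̄ = (S₀/π) × [bracket] = (1361/π) × 0.337602 = 146.26 W/m².
Daily total = Q̄ × 24.00 h × 3600 s/h = 146.26 × 24.00 × 3600 / 10⁶ = 12.64 MJ/m².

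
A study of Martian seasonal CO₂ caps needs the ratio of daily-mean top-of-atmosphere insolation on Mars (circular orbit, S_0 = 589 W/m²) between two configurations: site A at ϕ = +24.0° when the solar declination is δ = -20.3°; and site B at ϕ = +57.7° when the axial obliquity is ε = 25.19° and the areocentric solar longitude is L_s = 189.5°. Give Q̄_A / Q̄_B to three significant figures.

— Configuration A (ϕ=+24.0°):
cos h₀ = −tan(+24.0°) tan(-20.300°) = 0.1647, h₀ = 1.4053 rad.
Bracket: h₀ sin ϕ sin δ + cos ϕ cos δ sin h₀ = 1.4053×0.40674×-0.34694 + 0.91355×0.93789×0.98634 = -0.198308 + 0.845105 = 0.646797.
Q̄ = (S_0/π) × [bracket] = (589/π) × 0.646797 = 121.26 W/m².
— Configuration B (ϕ=+57.7°):
sin δ = sin 25.19° × sin 189.5° = -0.07025, so δ = -4.028°.
cos h₀ = −tan(+57.7°) tan(-4.028°) = 0.1114, h₀ = 1.4592 rad.
Bracket: h₀ sin ϕ sin δ + cos ϕ cos δ sin h₀ = 1.4592×0.84526×-0.07025 + 0.53435×0.99753×0.99378 = -0.086647 + 0.529715 = 0.443068.
Q̄ = (S_0/π) × [bracket] = (589/π) × 0.443068 = 83.068 W/m².
Ratio Q̄_A / Q̄_B = 121.26 / 83.068 = 1.460.

Q̄_A / Q̄_B ≈ 1.46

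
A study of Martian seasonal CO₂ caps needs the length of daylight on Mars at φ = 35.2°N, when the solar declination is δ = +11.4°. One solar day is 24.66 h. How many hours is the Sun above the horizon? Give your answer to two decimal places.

cos H₀ = −tan φ · tan δ = −tan(+35.2°) × tan(+11.400°) = -0.1422, so H₀ = 1.7135 rad = 98.18°.
Daylight = 2H₀/(2π) × 24.66 h = (1.7135/π) × 24.66 = 13.45 h.

13.45 h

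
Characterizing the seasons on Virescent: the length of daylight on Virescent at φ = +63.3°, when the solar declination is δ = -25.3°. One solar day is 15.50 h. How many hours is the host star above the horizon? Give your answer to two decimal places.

cos H₀ = −tan φ · tan δ = −tan(+63.3°) × tan(-25.300°) = 0.9399, so H₀ = 0.3486 rad = 19.97°.
Daylight = 2H₀/(2π) × 15.50 h = (0.3486/π) × 15.50 = 1.72 h.

1.72 h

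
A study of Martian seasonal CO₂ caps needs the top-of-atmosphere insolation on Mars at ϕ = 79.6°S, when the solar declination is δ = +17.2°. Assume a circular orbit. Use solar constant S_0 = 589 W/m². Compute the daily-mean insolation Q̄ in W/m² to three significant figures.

cos h₀ = −tan(-79.6°) tan(+17.200°) = 1.6866 ≥ 1 ⇒ polar night, h₀ = 0 and Q̄ = 0.

Q̄ ≈ 0.00 W/m²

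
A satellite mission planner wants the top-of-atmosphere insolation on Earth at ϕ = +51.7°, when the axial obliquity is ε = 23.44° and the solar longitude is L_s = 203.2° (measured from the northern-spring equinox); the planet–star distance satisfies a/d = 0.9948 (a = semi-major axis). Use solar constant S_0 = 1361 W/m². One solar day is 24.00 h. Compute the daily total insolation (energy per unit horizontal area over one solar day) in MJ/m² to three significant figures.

16.0 MJ/m²

Solar declination: sin δ = sin ε · sin L_s = sin 23.44° × sin 203.2° = -0.15671, so δ = -9.016°.
cos h₀ = −tan(+51.7°) tan(-9.016°) = 0.2009, h₀ = 1.3685 rad.
Bracket: h₀ sin ϕ sin δ + cos ϕ cos δ sin h₀ = 1.3685×0.78478×-0.15671 + 0.61978×0.98765×0.97961 = -0.168302 + 0.599644 = 0.431342.
Inverse-square distance factor (a/d)² = 0.9948² = 0.989627.
Q̄ = (S_0/π) × 0.989627 × [bracket] = (1361/π) × 0.989627 × 0.431342 = 184.93 W/m².
Daily total = Q̄ × 24.00 h × 3600 s/h = 184.93 × 24.00 × 3600 / 10⁶ = 15.98 MJ/m².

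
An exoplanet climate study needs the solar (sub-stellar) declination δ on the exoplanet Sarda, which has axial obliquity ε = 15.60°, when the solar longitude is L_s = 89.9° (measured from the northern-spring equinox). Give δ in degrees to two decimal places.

sin δ = sin ε · sin L_s = sin 15.60° × sin 89.9° = 0.268919.
δ = arcsin(0.268919) = +15.60°.

δ = +15.60°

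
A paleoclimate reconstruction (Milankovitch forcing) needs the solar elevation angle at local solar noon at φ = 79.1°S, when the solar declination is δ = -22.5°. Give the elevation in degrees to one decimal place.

At local noon the hour angle is zero, so the zenith angle equals |φ − δ| = |-79.1° − (-22.500°)| = 56.600°.
Elevation = 90° − 56.600° = 33.4°.

33.4°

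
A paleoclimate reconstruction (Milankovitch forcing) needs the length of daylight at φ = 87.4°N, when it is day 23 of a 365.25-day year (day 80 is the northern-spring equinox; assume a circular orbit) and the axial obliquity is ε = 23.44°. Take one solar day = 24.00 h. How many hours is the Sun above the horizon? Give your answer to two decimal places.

Solar longitude: λ_s = 360° × (23 − 80)/365.25 = -56.181°, i.e. -56.181° + 360° = 303.819°.
sin δ = sin 23.44° × sin 303.819° = -0.33048, so δ = -19.298°.
cos H₀ = −tan φ · tan δ = 7.7110 ≥ 1, so the Sun never rises (polar night) and H₀ = 0.
Daylight = 2H₀/(2π) × 24.00 h = (0.0000/π) × 24.00 = 0.00 h.

0.00 h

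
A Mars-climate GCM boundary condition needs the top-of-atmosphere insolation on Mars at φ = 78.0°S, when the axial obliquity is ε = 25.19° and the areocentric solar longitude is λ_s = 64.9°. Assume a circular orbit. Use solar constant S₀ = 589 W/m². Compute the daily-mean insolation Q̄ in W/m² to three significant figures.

Q̄ ≈ 0.00 W/m²

sin δ = sin 25.19° × sin 64.9° = 0.38543, so δ = +22.670°.
cos H₀ = −tan(-78.0°) tan(+22.670°) = 1.9651 ≥ 1 ⇒ polar night, H₀ = 0 and Q̄ = 0.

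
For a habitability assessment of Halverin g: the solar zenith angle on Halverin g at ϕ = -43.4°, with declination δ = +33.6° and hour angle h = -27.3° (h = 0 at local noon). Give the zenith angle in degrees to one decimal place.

cos θ_z = sin ϕ sin δ + cos ϕ cos δ cos h = -0.380228 + 0.537773 = 0.157545.
θ_z = arccos(0.157545) = 80.9°.

θ_z = 80.9°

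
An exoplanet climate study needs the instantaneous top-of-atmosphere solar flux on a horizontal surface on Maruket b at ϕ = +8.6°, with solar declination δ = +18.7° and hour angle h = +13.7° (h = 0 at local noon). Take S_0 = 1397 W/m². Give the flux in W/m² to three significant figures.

cos θ_z = sin ϕ sin δ + cos ϕ cos δ cos h = 0.047943 + 0.909914 = 0.957857.
Flux = S_0 · cos θ_z = 1397 × 0.957857 = 1338 W/m².

1.34e+03 W/m²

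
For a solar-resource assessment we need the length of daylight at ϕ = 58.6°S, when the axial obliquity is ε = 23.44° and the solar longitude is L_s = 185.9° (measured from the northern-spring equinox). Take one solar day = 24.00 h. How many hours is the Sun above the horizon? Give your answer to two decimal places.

Solar declination: sin δ = sin ε · sin L_s = sin 23.44° × sin 185.9° = -0.04089, so δ = -2.343°.
cos h₀ = −tan ϕ · tan δ = −tan(-58.6°) × tan(-2.343°) = -0.0670, so h₀ = 1.6379 rad = 93.84°.
Daylight = 2h₀/(2π) × 24.00 h = (1.6379/π) × 24.00 = 12.51 h.

12.51 h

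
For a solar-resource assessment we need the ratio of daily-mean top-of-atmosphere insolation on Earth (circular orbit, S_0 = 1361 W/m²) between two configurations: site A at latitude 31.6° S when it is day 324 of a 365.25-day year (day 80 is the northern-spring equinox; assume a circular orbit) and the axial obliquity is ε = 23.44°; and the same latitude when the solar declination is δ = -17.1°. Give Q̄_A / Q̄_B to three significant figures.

Q̄_A / Q̄_B ≈ 1.03

— Configuration A (ϕ=-31.6°):
Solar longitude: L_s = 360° × (324 − 80)/365.25 = 240.493°.
sin δ = sin 23.44° × sin 240.493° = -0.34619, so δ = -20.255°.
cos h₀ = −tan(-31.6°) tan(-20.255°) = -0.2270, h₀ = 1.7998 rad.
Bracket: h₀ sin ϕ sin δ + cos ϕ cos δ sin h₀ = 1.7998×-0.52399×-0.34619 + 0.85173×0.93816×0.97389 = 0.326484 + 0.778196 = 1.104680.
Q̄ = (S_0/π) × [bracket] = (1361/π) × 1.104680 = 478.57 W/m².
— Configuration B (ϕ=-31.6°):
cos h₀ = −tan(-31.6°) tan(-17.100°) = -0.1893, h₀ = 1.7612 rad.
Bracket: h₀ sin ϕ sin δ + cos ϕ cos δ sin h₀ = 1.7612×-0.52399×-0.29404 + 0.85173×0.95579×0.98193 = 0.271355 + 0.799365 = 1.070720.
Q̄ = (S_0/π) × [bracket] = (1361/π) × 1.070720 = 463.86 W/m².
Ratio Q̄_A / Q̄_B = 478.57 / 463.86 = 1.032.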